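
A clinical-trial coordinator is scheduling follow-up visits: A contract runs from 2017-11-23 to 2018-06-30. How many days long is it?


Start date: 2017-11-23
End date: 2018-06-30
Nov 2017: +8 days
Dec 2017: +31 days
Jan 2018: +31 days
... (5 more months)
Total: 219 days

219


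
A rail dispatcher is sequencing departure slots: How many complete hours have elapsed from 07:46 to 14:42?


Start: 07:46
End: 14:42
Hour difference: 14 - 7 = 7 hours
Minute difference: 42 - 46 = -4 minutes
Total minutes: 416
Complete hours: 416 / 60 = 6 (remainder 56)

6


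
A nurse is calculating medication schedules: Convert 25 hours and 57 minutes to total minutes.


Hours: 25
Extra minutes: 57
Minutes per hour: 60
Hours to minutes: 25 x 60 = 1500
Total: 1500 + 57 = 1557

1557


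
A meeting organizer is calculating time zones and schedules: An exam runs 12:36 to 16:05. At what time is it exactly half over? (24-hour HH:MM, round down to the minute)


Start time: 12:36 = 756 minutes from midnight
End time: 16:05 = 965 minutes from midnight
Sum: 756 + 965 = 1721
Midpoint: 1721 / 2 = 860 minutes
Convert: 860 / 60 = 14 hours, 20 minutes
Result: 14:20

14:20


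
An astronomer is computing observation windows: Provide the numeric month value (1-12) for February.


Calendar month order:
1. January
2. February <--
3. March
February is month number 2

2


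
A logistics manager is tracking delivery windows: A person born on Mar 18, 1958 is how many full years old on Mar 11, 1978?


Birth: 1958-03-18
Reference: 1978-03-11
Year difference: 1978 - 1958 = 20
Has birthday (03-18) occurred by 03-11? No
Birthday not yet reached this year -> subtract 1
Age in full years: 19

19


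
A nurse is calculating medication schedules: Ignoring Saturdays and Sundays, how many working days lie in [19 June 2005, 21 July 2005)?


Start: 2005-06-19 (Sunday)
End (exclusive): 2005-07-21 (Thursday)
Total calendar days: 32
Full weeks: 32 // 7 = 4 -> 20 weekdays
Remaining 4 days starting on Sunday:
  Sun(-), Mon(w), Tue(w), Wed(w) -> 3 weekdays
Total business days: 20 + 3 = 23

23


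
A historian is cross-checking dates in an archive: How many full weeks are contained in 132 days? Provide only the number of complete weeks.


Total days: 132
Days per week: 7
Division: 132 / 7 = 18 remainder 6
Complete weeks: 18
Remaining days: 6

18


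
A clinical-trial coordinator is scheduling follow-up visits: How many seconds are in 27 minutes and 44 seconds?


Minutes: 27
Extra seconds: 44
Seconds per minute: 60
Minutes to seconds: 27 x 60 = 1620
Total: 1620 + 44 = 1664

1664


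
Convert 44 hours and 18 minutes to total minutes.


Hours: 44
Minutes: 18
Convert hours to minutes: 44 x 60 = 2640
Add remaining minutes: 2640 + 18 = 2658

2658


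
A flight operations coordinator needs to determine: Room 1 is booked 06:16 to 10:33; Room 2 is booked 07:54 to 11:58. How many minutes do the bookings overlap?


Interval A: [376, 633] minutes from midnight
Interval B: [474, 718] minutes from midnight
Overlap start = max(376, 474) = 474
Overlap end = min(633, 718) = 633
Overlap = 633 - 474 = 159 minutes

159


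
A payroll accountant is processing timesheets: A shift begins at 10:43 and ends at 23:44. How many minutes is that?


Start time: 10:43 = 643 minutes from midnight
End time: 23:44 = 1424 minutes from midnight
Difference: 1424 - 643 = 781 minutes
That is 13 hours and 1 minutes

781


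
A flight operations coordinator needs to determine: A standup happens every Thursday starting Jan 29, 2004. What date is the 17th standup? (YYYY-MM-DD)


First occurrence: 2004-01-29 (occurrence 1)
Each occurrence is 7 days after the previous.
Occurrence 17 is 16 weeks after the first.
16 weeks = 112 days
2004-01-29 + 112 days = 2004-05-20

2004-05-20


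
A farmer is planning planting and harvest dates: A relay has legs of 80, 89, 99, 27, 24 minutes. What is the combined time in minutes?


Durations: 80, 89, 99, 27, 24
Running sum: 80
+ 89 = 169
+ 99 = 268
+ 27 = 295
+ 24 = 319
Total duration: 319 minutes
That is 5 hours and 19 minutes

319


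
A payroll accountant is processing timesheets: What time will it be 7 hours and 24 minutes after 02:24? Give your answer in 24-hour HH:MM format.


Start time: 02:24
Adding: 7 hours 24 minutes
Minutes: 24 + 24 = 48
Hours: 2 + 7 + 0 = 9
Result: 09:48

09:48


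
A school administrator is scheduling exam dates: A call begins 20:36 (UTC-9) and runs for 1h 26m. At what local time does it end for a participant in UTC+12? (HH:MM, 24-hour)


Start: 20:36 in UTC-9
Step 1 - add duration:
  minutes: 36 + 26 = 62 (carry 1h)
  hours: 20 + 1 + 1 = 22
  end in UTC-9: 22:02
Step 2 - convert UTC-9 -> UTC+12:
  offset difference: 12 - (-9) = 21 hours
  22 + (21) = 43 -> mod 24 = 19
Result: 19:02 in UTC+12

19:02


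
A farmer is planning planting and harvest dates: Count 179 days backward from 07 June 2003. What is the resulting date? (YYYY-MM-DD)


Start: 2003-06-07
Subtracting 179 days
Days already passed in June: 7
After going back through June: 172 more days to subtract
May 2003: 31 days, 141 remaining
April 2003: 30 days, 111 remaining
March 2003: 31 days, 80 remaining
February 2003: 28 days, 52 remaining
Result: 2002-12-10

2002-12-10


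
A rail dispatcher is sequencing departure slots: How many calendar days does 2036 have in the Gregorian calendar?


Year: 2036
Check leap year rules:
Divisible by 4? Yes
Divisible by 100? No
2036 is a leap year
Days: 366

366


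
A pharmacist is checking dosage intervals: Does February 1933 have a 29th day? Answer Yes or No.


Year: 1933
Divisible by 4? 1933 / 4 = 483.25 -> No
Not divisible by 4, so NOT a leap year

No


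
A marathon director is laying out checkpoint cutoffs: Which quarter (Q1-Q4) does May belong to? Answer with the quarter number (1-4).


Month: May (month 5)
Q1: January-March (months 1-3)
Q2: April-June (months 4-6)
Q3: July-September (months 7-9)
Q4: October-December (months 10-12)
Month 5 falls in Q2

2


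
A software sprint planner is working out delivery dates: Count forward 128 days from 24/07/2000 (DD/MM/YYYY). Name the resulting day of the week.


Start: 2000-07-24 (Monday)
Step 1 - find target date: add 128 days
  2000-07-24 + 128 days = 2000-11-29
Step 2 - day of week:
  128 mod 7 = 2
  Monday + 2 days -> Wednesday
Result: Wednesday (2000-11-29)

Wednesday


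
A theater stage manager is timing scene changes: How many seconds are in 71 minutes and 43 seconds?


Minutes: 71
Seconds: 43
Convert minutes to seconds: 71 x 60 = 4260
Add remaining seconds: 4260 + 43 = 4303

4303


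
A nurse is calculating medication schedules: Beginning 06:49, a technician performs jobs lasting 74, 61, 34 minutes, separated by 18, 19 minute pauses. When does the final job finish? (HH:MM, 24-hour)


Start: 06:49 = 409 min from midnight
  after task 1 (74 min): 08:03
  after break (18 min): 08:21
  after task 2 (61 min): 09:22
  after break (19 min): 09:41
  after task 3 (34 min): 10:15
Total elapsed: 206 minutes
End time: 10:15

10:15


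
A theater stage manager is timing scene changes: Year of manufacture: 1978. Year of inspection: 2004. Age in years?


Birth year: 1978
Current year: 2004
Age = current year - birth year
Age = 2004 - 1978 = 26

26


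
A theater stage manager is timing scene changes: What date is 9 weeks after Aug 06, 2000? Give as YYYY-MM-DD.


Start: 2000-08-06
Weeks to add: 9
Convert to days: 9 x 7 = 63 days
Add 63 days to 2000-08-06
Result: 2000-10-08

2000-10-08


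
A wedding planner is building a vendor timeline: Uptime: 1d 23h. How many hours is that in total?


Days: 1
Extra hours: 23
Hours per day: 24
Days to hours: 1 x 24 = 24
Total: 24 + 23 = 47

47


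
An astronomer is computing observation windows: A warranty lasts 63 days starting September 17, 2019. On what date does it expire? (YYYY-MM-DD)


Start: 2019-09-17
Adding 63 days
Days remaining in September: 13
After September: 50 days still to add
October 2019: 31 days, 19 remaining
November 2019 has 30 days, need 19
Result: 2019-11-19

2019-11-19


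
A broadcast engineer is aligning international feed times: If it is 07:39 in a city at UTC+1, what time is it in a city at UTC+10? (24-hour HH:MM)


Local time: 07:39 at UTC+1 (offset 1h)
Target zone: UTC+10 (offset 10h)
Difference: 10 - (1) = 9 hours
Calculation: 7 + (9) = 16
Result: 16:39

16:39


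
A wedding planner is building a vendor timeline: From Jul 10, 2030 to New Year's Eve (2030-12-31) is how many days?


Start: July 10, 2030
End: December 31, 2030
Days left in July: 21
August: 31
September: 30
October: 31
November: 30
... plus remaining months
Sum of remaining months: 153
Total: 21 + 153 = 174

174


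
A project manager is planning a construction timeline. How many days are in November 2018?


Month: November
Year: 2018
November is a 30-day month
Total: 30 days

30


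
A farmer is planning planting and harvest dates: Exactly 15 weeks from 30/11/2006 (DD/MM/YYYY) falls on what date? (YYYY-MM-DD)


Start: 2006-11-30
Weeks to add: 15
Convert to days: 15 x 7 = 105 days
Add 105 days to 2006-11-30
Result: 2007-03-15

2007-03-15


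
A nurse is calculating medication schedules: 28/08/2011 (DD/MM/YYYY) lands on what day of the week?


Date: 2011-08-28
January 1, 2011 is a Saturday
Day of year: 240
Offset from Jan 1: 239 days
239 mod 7 = 1
Result: Sunday

Sunday


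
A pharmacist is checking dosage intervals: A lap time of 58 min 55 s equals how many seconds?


Minutes: 58
Seconds: 55
Convert minutes to seconds: 58 x 60 = 3480
Add remaining seconds: 3480 + 55 = 3535

3535


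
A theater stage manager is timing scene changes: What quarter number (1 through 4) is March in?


Month: March (month 3)
Q1: January-March (months 1-3)
Q2: April-June (months 4-6)
Q3: July-September (months 7-9)
Q4: October-December (months 10-12)
Month 3 falls in Q1

1


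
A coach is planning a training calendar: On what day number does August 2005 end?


Month: August
Year: 2005
August is a 31-day month
Total: 31 days

31


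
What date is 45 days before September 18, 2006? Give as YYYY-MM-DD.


Start: 2006-09-18
Subtracting 45 days
Days already passed in September: 18
After going back through September: 27 more days to subtract
August 2006 has 31 days, need 27
Result: 2006-08-04

2006-08-04


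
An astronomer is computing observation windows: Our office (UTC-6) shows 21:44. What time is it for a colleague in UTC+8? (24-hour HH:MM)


Local time: 21:44 at UTC-6 (offset -6h)
Target zone: UTC+8 (offset 8h)
Difference: 8 - (-6) = 14 hours
Calculation: 21 + (14) = 35
Wraparound: (35) mod 24 = 11
Result: 11:44

11:44


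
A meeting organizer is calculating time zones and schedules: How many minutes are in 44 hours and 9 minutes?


Hours: 44
Extra minutes: 9
Minutes per hour: 60
Hours to minutes: 44 x 60 = 2640
Total: 2640 + 9 = 2649

2649


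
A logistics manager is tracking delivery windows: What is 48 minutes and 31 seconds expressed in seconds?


Minutes: 48
Extra seconds: 31
Seconds per minute: 60
Minutes to seconds: 48 x 60 = 2880
Total: 2880 + 31 = 2911

2911


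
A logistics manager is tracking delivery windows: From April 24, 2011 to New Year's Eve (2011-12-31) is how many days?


Start: April 24, 2011
End: December 31, 2011
Days left in April: 6
May: 31
June: 30
July: 31
August: 31
... plus remaining months
Sum of remaining months: 245
Total: 6 + 245 = 251

251


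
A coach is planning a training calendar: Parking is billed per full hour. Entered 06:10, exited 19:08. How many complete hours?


Start: 06:10
End: 19:08
Hour difference: 19 - 6 = 13 hours
Minute difference: 8 - 10 = -2 minutes
Total minutes: 778
Complete hours: 778 / 60 = 12 (remainder 58)

12


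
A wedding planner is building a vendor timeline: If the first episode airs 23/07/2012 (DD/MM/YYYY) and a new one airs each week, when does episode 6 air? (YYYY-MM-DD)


First occurrence: 2012-07-23 (occurrence 1)
Each occurrence is 7 days after the previous.
Occurrence 6 is 5 weeks after the first.
5 weeks = 35 days
2012-07-23 + 35 days = 2012-08-27

2012-08-27


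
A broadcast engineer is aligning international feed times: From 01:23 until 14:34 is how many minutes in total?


Start time: 01:23 = 83 minutes from midnight
End time: 14:34 = 874 minutes from midnight
Difference: 874 - 83 = 791 minutes
That is 13 hours and 11 minutes

791


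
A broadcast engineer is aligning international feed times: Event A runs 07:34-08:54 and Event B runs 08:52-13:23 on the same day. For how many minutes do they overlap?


Interval A: [454, 534] minutes from midnight
Interval B: [532, 803] minutes from midnight
Overlap start = max(454, 532) = 532
Overlap end = min(534, 803) = 534
Overlap = 534 - 532 = 2 minutes

2


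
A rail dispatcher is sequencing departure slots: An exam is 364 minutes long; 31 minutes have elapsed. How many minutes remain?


Total budget: 364 minutes
Time used: 31 minutes
Remaining: 364 - 31 = 333 minutes
Percent used: 8.5%
Percent remaining: 91.5%

333


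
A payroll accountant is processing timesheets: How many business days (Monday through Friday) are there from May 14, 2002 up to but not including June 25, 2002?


Start: 2002-05-14 (Tuesday)
End (exclusive): 2002-06-25 (Tuesday)
Total calendar days: 42
Full weeks: 42 // 7 = 6 -> 30 weekdays
Remaining 0 days starting on Tuesday:
Total business days: 30 + 0 = 30

30


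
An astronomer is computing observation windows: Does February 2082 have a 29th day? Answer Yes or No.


Year: 2082
Divisible by 4? 2082 / 4 = 520.5 -> No
Not divisible by 4, so NOT a leap year

No


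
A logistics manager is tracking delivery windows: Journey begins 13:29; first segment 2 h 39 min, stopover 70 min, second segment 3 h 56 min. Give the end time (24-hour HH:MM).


Depart: 13:29
Leg 1: +159 min -> 16:08
Layover: +70 min -> 17:18
Leg 2: +236 min -> 21:14
Total travel: 465 minutes = 7h 45m
Arrival: 21:14

21:14


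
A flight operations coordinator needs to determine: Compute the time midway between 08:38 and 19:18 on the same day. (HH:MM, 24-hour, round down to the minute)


Start time: 08:38 = 518 minutes from midnight
End time: 19:18 = 1158 minutes from midnight
Sum: 518 + 1158 = 1676
Midpoint: 1676 / 2 = 838 minutes
Convert: 838 / 60 = 13 hours, 58 minutes
Result: 13:58

13:58


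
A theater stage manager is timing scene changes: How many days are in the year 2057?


Year: 2057
Check leap year rules:
Divisible by 4? No
2057 is not a leap year
Days: 365

365


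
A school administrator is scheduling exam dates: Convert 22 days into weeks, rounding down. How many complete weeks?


Total days: 22
Days per week: 7
Division: 22 / 7 = 3 remainder 1
Complete weeks: 3
Remaining days: 1

3


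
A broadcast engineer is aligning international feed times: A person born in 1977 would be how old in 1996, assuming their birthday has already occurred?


Birth year: 1977
Current year: 1996
Age = current year - birth year
Age = 1996 - 1977 = 19

19


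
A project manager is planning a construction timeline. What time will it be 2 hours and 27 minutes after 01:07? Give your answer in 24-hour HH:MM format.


Start time: 01:07
Adding: 2 hours 27 minutes
Minutes: 7 + 27 = 34
Hours: 1 + 2 + 0 = 3
Result: 03:34

03:34


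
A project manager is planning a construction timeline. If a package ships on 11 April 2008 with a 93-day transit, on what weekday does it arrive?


Start: 2008-04-11 (Friday)
Step 1 - find target date: add 93 days
  2008-04-11 + 93 days = 2008-07-13
Step 2 - day of week:
  93 mod 7 = 2
  Friday + 2 days -> Sunday
Result: Sunday (2008-07-13)

Sunday


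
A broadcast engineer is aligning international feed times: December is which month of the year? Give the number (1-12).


Calendar month order:
11. November
12. December <--
December is month number 12

12


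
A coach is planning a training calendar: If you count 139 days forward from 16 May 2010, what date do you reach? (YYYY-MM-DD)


Start: 2010-05-16
Adding 139 days
Days remaining in May: 15
After May: 124 days still to add
June 2010: 30 days, 94 remaining
July 2010: 31 days, 63 remaining
August 2010: 31 days, 32 remaining
September 2010: 30 days, 2 remaining
Result: 2010-10-02

2010-10-02


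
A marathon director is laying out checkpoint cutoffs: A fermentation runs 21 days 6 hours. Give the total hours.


Days: 21
Extra hours: 6
Hours per day: 24
Days to hours: 21 x 24 = 504
Total: 504 + 6 = 510

510


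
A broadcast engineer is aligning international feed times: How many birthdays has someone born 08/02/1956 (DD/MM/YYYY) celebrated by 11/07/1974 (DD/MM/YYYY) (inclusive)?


Birth: 1956-02-08
Reference: 1974-07-11
Year difference: 1974 - 1956 = 18
Has birthday (02-08) occurred by 07-11? Yes
Age in full years: 18

18


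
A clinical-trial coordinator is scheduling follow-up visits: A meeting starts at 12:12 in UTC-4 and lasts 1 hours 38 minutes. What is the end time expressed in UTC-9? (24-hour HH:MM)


Start: 12:12 in UTC-4
Step 1 - add duration:
  minutes: 12 + 38 = 50
  hours: 12 + 1 + 0 = 13
  end in UTC-4: 13:50
Step 2 - convert UTC-4 -> UTC-9:
  offset difference: -9 - (-4) = -5 hours
  13 + (-5) = 8 -> mod 24 = 8
Result: 08:50 in UTC-9

08:50


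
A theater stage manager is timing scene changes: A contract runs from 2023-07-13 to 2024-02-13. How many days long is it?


Start date: 2023-07-13
End date: 2024-02-13
Jul 2023: +19 days
Aug 2023: +31 days
Sep 2023: +30 days
... (5 more months)
Total: 215 days

215


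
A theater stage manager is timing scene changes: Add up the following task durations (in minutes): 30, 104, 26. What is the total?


Durations: 30, 104, 26
Running sum: 30
+ 104 = 134
+ 26 = 160
Total duration: 160 minutes
That is 2 hours and 40 minutes

160


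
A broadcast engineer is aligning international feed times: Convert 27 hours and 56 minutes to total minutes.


Hours: 27
Minutes: 56
Convert hours to minutes: 27 x 60 = 1620
Add remaining minutes: 1620 + 56 = 1676

1676


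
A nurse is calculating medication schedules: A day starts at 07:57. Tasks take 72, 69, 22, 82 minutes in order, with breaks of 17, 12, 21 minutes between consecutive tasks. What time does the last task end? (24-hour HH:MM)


Start: 07:57 = 477 min from midnight
  after task 1 (72 min): 09:09
  after break (17 min): 09:26
  after task 2 (69 min): 10:35
  after break (12 min): 10:47
  after task 3 (22 min): 11:09
  after break (21 min): 11:30
  after task 4 (82 min): 12:52
Total elapsed: 295 minutes
End time: 12:52

12:52


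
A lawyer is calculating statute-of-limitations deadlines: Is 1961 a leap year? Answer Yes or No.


Year: 1961
Divisible by 4? 1961 / 4 = 490.25 -> No
Not divisible by 4, so NOT a leap year

No


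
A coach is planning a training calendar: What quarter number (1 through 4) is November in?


Month: November (month 11)
Q1: January-March (months 1-3)
Q2: April-June (months 4-6)
Q3: July-September (months 7-9)
Q4: October-December (months 10-12)
Month 11 falls in Q4

4


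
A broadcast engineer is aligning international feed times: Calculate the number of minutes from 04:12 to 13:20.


Start time: 04:12 = 252 minutes from midnight
End time: 13:20 = 800 minutes from midnight
Difference: 800 - 252 = 548 minutes
That is 9 hours and 8 minutes

548


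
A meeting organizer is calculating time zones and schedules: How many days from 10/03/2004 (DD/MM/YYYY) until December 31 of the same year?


Start: March 10, 2004
End: December 31, 2004
Days left in March: 21
April: 30
May: 31
June: 30
July: 31
... plus remaining months
Sum of remaining months: 275
Total: 21 + 275 = 296

296


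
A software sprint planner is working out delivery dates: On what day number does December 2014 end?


Month: December
Year: 2014
December is a 31-day month
Total: 31 days

31


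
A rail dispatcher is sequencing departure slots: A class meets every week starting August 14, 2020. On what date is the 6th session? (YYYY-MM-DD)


First occurrence: 2020-08-14 (occurrence 1)
Each occurrence is 7 days after the previous.
Occurrence 6 is 5 weeks after the first.
5 weeks = 35 days
2020-08-14 + 35 days = 2020-09-18

2020-09-18


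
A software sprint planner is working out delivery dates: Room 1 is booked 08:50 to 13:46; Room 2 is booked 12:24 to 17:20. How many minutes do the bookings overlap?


Interval A: [530, 826] minutes from midnight
Interval B: [744, 1040] minutes from midnight
Overlap start = max(530, 744) = 744
Overlap end = min(826, 1040) = 826
Overlap = 826 - 744 = 82 minutes

82


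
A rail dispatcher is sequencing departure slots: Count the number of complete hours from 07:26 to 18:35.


Start: 07:26
End: 18:35
Hour difference: 18 - 7 = 11 hours
Minute difference: 35 - 26 = 9 minutes
Total minutes: 669
Complete hours: 669 / 60 = 11 (remainder 9)

11


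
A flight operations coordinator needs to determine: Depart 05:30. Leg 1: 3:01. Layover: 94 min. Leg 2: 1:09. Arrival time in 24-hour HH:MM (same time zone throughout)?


Depart: 05:30
Leg 1: +181 min -> 08:31
Layover: +94 min -> 10:05
Leg 2: +69 min -> 11:14
Total travel: 344 minutes = 5h 44m
Arrival: 11:14

11:14


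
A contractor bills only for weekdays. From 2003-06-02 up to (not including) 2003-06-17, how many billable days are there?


Start: 2003-06-02 (Monday)
End (exclusive): 2003-06-17 (Tuesday)
Total calendar days: 15
Full weeks: 15 // 7 = 2 -> 10 weekdays
Remaining 1 days starting on Monday:
  Mon(w) -> 1 weekdays
Total business days: 10 + 1 = 11

11


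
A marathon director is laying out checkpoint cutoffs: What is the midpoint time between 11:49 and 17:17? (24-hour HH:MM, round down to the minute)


Start time: 11:49 = 709 minutes from midnight
End time: 17:17 = 1037 minutes from midnight
Sum: 709 + 1037 = 1746
Midpoint: 1746 / 2 = 873 minutes
Convert: 873 / 60 = 14 hours, 33 minutes
Result: 14:33

14:33


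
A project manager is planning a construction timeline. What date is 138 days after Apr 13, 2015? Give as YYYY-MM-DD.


Start: 2015-04-13
Adding 138 days
Days remaining in April: 17
After April: 121 days still to add
May 2015: 31 days, 90 remaining
June 2015: 30 days, 60 remaining
July 2015: 31 days, 29 remaining
August 2015 has 31 days, need 29
Result: 2015-08-29

2015-08-29


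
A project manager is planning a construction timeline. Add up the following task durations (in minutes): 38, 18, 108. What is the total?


Durations: 38, 18, 108
Running sum: 38
+ 18 = 56
+ 108 = 164
Total duration: 164 minutes
That is 2 hours and 44 minutes

164


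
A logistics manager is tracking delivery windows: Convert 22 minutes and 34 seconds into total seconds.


Minutes: 22
Seconds: 34
Convert minutes to seconds: 22 x 60 = 1320
Add remaining seconds: 1320 + 34 = 1354

1354


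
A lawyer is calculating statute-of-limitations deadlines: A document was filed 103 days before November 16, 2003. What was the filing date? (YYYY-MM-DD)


Start: 2003-11-16
Subtracting 103 days
Days already passed in November: 16
After going back through November: 87 more days to subtract
October 2003: 31 days, 56 remaining
September 2003: 30 days, 26 remaining
August 2003 has 31 days, need 26
Result: 2003-08-05

2003-08-05


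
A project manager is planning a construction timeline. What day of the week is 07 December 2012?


Date: 2012-12-07
January 1, 2012 is a Sunday
Day of year: 342
Offset from Jan 1: 341 days
341 mod 7 = 5
Result: Friday

Friday


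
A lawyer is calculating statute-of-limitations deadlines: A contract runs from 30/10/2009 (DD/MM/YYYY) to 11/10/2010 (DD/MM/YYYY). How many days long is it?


Start date: 2009-10-30
End date: 2010-10-11
Oct 2009: +2 days
Nov 2009: +30 days
Dec 2009: +31 days
... (10 more months)
Total: 346 days

346


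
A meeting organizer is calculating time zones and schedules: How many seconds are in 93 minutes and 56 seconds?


Minutes: 93
Extra seconds: 56
Seconds per minute: 60
Minutes to seconds: 93 x 60 = 5580
Total: 5580 + 56 = 5636

5636


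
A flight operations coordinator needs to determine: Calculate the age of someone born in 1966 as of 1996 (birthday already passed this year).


Birth year: 1966
Current year: 1996
Age = current year - birth year
Age = 1996 - 1966 = 30

30


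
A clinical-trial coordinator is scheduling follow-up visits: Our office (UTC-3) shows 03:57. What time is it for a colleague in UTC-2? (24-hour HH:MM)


Local time: 03:57 at UTC-3 (offset -3h)
Target zone: UTC-2 (offset -2h)
Difference: -2 - (-3) = 1 hours
Calculation: 3 + (1) = 4
Result: 04:57

04:57


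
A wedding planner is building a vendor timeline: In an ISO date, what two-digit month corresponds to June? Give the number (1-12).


Calendar month order:
5. May
6. June <--
7. July
June is month number 6

6


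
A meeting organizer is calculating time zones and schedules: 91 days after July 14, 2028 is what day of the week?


Start: 2028-07-14 (Friday)
Step 1 - find target date: add 91 days
  2028-07-14 + 91 days = 2028-10-13
Step 2 - day of week:
  91 mod 7 = 0
  Friday + 0 days -> Friday
Result: Friday (2028-10-13)

Friday


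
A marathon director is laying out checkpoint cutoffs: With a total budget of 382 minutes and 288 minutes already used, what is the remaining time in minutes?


Total budget: 382 minutes
Time used: 288 minutes
Remaining: 382 - 288 = 94 minutes
Percent used: 75.4%
Percent remaining: 24.6%

94


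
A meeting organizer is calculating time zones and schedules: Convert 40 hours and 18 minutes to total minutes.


Hours: 40
Extra minutes: 18
Minutes per hour: 60
Hours to minutes: 40 x 60 = 2400
Total: 2400 + 18 = 2418

2418


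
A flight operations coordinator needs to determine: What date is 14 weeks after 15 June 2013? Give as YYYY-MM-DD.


Start: 2013-06-15
Weeks to add: 14
Convert to days: 14 x 7 = 98 days
Add 98 days to 2013-06-15
Result: 2013-09-21

2013-09-21


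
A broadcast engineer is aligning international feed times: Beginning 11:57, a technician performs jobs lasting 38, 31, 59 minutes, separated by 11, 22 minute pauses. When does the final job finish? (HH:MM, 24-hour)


Start: 11:57 = 717 min from midnight
  after task 1 (38 min): 12:35
  after break (11 min): 12:46
  after task 2 (31 min): 13:17
  after break (22 min): 13:39
  after task 3 (59 min): 14:38
Total elapsed: 161 minutes
End time: 14:38

14:38


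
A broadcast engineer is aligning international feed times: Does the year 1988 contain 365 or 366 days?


Year: 1988
Check leap year rules:
Divisible by 4? Yes
Divisible by 100? No
1988 is a leap year
Days: 366

366


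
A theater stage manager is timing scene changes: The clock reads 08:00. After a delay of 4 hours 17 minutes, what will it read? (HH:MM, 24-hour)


Start time: 08:00
Adding: 4 hours 17 minutes
Minutes: 0 + 17 = 17
Hours: 8 + 4 + 0 = 12
Result: 12:17

12:17


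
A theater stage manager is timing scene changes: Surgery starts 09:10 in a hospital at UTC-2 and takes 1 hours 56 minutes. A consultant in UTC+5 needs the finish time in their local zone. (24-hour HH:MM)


Start: 09:10 in UTC-2
Step 1 - add duration:
  minutes: 10 + 56 = 66 (carry 1h)
  hours: 9 + 1 + 1 = 11
  end in UTC-2: 11:06
Step 2 - convert UTC-2 -> UTC+5:
  offset difference: 5 - (-2) = 7 hours
  11 + (7) = 18 -> mod 24 = 18
Result: 18:06 in UTC+5

18:06


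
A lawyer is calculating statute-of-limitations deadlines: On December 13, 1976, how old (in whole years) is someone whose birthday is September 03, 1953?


Birth: 1953-09-03
Reference: 1976-12-13
Year difference: 1976 - 1953 = 23
Has birthday (09-03) occurred by 12-13? Yes
Age in full years: 23

23


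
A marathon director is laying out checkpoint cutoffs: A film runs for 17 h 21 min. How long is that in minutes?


Hours: 17
Minutes: 21
Convert hours to minutes: 17 x 60 = 1020
Add remaining minutes: 1020 + 21 = 1041

1041


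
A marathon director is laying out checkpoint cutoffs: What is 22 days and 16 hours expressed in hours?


Days: 22
Extra hours: 16
Hours per day: 24
Days to hours: 22 x 24 = 528
Total: 528 + 16 = 544

544


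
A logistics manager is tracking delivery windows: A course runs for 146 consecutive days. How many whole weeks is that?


Total days: 146
Days per week: 7
Division: 146 / 7 = 20 remainder 6
Complete weeks: 20
Remaining days: 6

20


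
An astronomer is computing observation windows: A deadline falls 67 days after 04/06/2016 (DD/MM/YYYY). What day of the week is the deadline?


Start: 2016-06-04 (Saturday)
Step 1 - find target date: add 67 days
  2016-06-04 + 67 days = 2016-08-10
Step 2 - day of week:
  67 mod 7 = 4
  Saturday + 4 days -> Wednesday
Result: Wednesday (2016-08-10)

Wednesday


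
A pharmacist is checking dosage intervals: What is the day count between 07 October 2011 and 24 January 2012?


Start date: 2011-10-07
End date: 2012-01-24
Oct 2011: +25 days
Nov 2011: +30 days
Dec 2011: +31 days
Jan 2012: +23 days
Total: 109 days

109


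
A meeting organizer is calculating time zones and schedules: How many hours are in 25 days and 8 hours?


Days: 25
Extra hours: 8
Hours per day: 24
Days to hours: 25 x 24 = 600
Total: 600 + 8 = 608

608


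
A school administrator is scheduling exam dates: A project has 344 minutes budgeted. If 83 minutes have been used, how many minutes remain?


Total budget: 344 minutes
Time used: 83 minutes
Remaining: 344 - 83 = 261 minutes
Percent used: 24.1%
Percent remaining: 75.9%

261


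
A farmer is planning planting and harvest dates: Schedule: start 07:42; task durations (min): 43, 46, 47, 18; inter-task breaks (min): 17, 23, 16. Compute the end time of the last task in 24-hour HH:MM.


Start: 07:42 = 462 min from midnight
  after task 1 (43 min): 08:25
  after break (17 min): 08:42
  after task 2 (46 min): 09:28
  after break (23 min): 09:51
  after task 3 (47 min): 10:38
  after break (16 min): 10:54
  after task 4 (18 min): 11:12
Total elapsed: 210 minutes
End time: 11:12

11:12


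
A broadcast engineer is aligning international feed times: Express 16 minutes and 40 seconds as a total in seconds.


Minutes: 16
Seconds: 40
Convert minutes to seconds: 16 x 60 = 960
Add remaining seconds: 960 + 40 = 1000

1000


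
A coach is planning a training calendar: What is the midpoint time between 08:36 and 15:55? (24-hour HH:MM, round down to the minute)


Start time: 08:36 = 516 minutes from midnight
End time: 15:55 = 955 minutes from midnight
Sum: 516 + 955 = 1471
Midpoint: 1471 / 2 = 735 minutes
Convert: 735 / 60 = 12 hours, 15 minutes
Result: 12:15

12:15


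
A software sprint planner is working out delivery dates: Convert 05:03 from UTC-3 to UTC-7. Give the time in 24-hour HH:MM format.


Local time: 05:03 at UTC-3 (offset -3h)
Target zone: UTC-7 (offset -7h)
Difference: -7 - (-3) = -4 hours
Calculation: 5 + (-4) = 1
Result: 01:03

01:03


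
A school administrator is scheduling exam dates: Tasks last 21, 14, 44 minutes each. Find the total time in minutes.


Durations: 21, 14, 44
Running sum: 21
+ 14 = 35
+ 44 = 79
Total duration: 79 minutes
That is 1 hours and 19 minutes

79


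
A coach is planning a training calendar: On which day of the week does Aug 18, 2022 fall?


Date: 2022-08-18
January 1, 2022 is a Saturday
Day of year: 230
Offset from Jan 1: 229 days
229 mod 7 = 5
Result: Thursday

Thursday


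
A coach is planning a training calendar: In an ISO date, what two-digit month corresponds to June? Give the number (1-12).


Calendar month order:
5. May
6. June <--
7. July
June is month number 6

6


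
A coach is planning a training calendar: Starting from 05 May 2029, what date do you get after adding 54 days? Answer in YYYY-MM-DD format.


Start: 2029-05-05
Adding 54 days
Days remaining in May: 26
After May: 28 days still to add
June 2029 has 30 days, need 28
Result: 2029-06-28

2029-06-28


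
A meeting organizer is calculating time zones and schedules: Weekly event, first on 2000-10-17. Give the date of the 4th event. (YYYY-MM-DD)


First occurrence: 2000-10-17 (occurrence 1)
Each occurrence is 7 days after the previous.
Occurrence 4 is 3 weeks after the first.
3 weeks = 21 days
2000-10-17 + 21 days = 2000-11-07

2000-11-07


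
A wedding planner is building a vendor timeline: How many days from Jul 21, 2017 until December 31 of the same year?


Start: July 21, 2017
End: December 31, 2017
Days left in July: 10
August: 31
September: 30
October: 31
November: 30
... plus remaining months
Sum of remaining months: 153
Total: 10 + 153 = 163

163


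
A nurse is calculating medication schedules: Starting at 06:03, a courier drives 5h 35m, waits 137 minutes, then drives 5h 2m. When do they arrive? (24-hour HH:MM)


Depart: 06:03
Leg 1: +335 min -> 11:38
Layover: +137 min -> 13:55
Leg 2: +302 min -> 18:57
Total travel: 774 minutes = 12h 54m
Arrival: 18:57

18:57


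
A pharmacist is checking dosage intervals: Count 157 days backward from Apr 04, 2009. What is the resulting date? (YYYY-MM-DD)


Start: 2009-04-04
Subtracting 157 days
Days already passed in April: 4
After going back through April: 153 more days to subtract
March 2009: 31 days, 122 remaining
February 2009: 28 days, 94 remaining
January 2009: 31 days, 63 remaining
December 2008: 31 days, 32 remaining
Result: 2008-10-29

2008-10-29


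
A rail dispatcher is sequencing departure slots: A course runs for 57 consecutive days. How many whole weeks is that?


Total days: 57
Days per week: 7
Division: 57 / 7 = 8 remainder 1
Complete weeks: 8
Remaining days: 1

8


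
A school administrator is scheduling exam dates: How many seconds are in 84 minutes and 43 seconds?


Minutes: 84
Extra seconds: 43
Seconds per minute: 60
Minutes to seconds: 84 x 60 = 5040
Total: 5040 + 43 = 5083

5083


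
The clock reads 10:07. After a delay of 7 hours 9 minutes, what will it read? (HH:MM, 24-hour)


Start time: 10:07
Adding: 7 hours 9 minutes
Minutes: 7 + 9 = 16
Hours: 10 + 7 + 0 = 17
Result: 17:16

17:16


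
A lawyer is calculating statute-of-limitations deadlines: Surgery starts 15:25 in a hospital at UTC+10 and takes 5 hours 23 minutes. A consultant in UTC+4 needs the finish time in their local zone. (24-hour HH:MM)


Start: 15:25 in UTC+10
Step 1 - add duration:
  minutes: 25 + 23 = 48
  hours: 15 + 5 + 0 = 20
  end in UTC+10: 20:48
Step 2 - convert UTC+10 -> UTC+4:
  offset difference: 4 - (10) = -6 hours
  20 + (-6) = 14 -> mod 24 = 14
Result: 14:48 in UTC+4

14:48


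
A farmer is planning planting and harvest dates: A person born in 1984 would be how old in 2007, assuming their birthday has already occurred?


Birth year: 1984
Current year: 2007
Age = current year - birth year
Age = 2007 - 1984 = 23

23


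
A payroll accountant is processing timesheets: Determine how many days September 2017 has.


Month: September
Year: 2017
September is a 30-day month
Total: 30 days

30


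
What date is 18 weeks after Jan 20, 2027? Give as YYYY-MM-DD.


Start: 2027-01-20
Weeks to add: 18
Convert to days: 18 x 7 = 126 days
Add 126 days to 2027-01-20
Result: 2027-05-26

2027-05-26


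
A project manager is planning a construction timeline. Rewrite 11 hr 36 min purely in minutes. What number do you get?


Hours: 11
Extra minutes: 36
Minutes per hour: 60
Hours to minutes: 11 x 60 = 660
Total: 660 + 36 = 696

696


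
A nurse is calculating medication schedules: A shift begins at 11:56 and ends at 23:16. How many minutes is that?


Start time: 11:56 = 716 minutes from midnight
End time: 23:16 = 1396 minutes from midnight
Difference: 1396 - 716 = 680 minutes
That is 11 hours and 20 minutes

680


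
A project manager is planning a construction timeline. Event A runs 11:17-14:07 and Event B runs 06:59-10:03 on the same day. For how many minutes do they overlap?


Interval A: [677, 847] minutes from midnight
Interval B: [419, 603] minutes from midnight
Overlap start = max(677, 419) = 677
Overlap end = min(847, 603) = 603
End <= start, so the intervals do not overlap: 0 minutes

0


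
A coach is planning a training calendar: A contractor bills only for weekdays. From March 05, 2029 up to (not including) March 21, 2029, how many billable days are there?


Start: 2029-03-05 (Monday)
End (exclusive): 2029-03-21 (Wednesday)
Total calendar days: 16
Full weeks: 16 // 7 = 2 -> 10 weekdays
Remaining 2 days starting on Monday:
  Mon(w), Tue(w) -> 2 weekdays
Total business days: 10 + 2 = 12

12


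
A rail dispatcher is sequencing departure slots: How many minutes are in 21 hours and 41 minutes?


Hours: 21
Minutes: 41
Convert hours to minutes: 21 x 60 = 1260
Add remaining minutes: 1260 + 41 = 1301

1301


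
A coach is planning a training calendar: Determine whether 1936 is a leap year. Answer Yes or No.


Year: 1936
Divisible by 4? 1936 / 4 = 484.0 -> Yes
Divisible by 100? 1936 / 100 = 19.36 -> No
Divisible by 4 but not 100, so it IS a leap year

Yes


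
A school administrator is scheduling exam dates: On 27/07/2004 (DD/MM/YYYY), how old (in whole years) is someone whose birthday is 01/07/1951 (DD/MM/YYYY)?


Birth: 1951-07-01
Reference: 2004-07-27
Year difference: 2004 - 1951 = 53
Has birthday (07-01) occurred by 07-27? Yes
Age in full years: 53

53


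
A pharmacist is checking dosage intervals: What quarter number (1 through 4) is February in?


Month: February (month 2)
Q1: January-March (months 1-3)
Q2: April-June (months 4-6)
Q3: July-September (months 7-9)
Q4: October-December (months 10-12)
Month 2 falls in Q1

1


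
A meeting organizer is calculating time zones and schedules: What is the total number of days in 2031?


Year: 2031
Check leap year rules:
Divisible by 4? No
2031 is not a leap year
Days: 365

365


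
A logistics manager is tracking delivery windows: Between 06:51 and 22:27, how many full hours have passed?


Start: 06:51
End: 22:27
Hour difference: 22 - 6 = 16 hours
Minute difference: 27 - 51 = -24 minutes
Total minutes: 936
Complete hours: 936 / 60 = 15 (remainder 36)

15


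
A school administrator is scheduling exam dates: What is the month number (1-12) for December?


Calendar month order:
11. November
12. December <--
December is month number 12

12


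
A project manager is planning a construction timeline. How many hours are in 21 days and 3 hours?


Days: 21
Extra hours: 3
Hours per day: 24
Days to hours: 21 x 24 = 504
Total: 504 + 3 = 507

507


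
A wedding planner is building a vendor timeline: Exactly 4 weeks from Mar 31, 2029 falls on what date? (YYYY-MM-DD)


Start: 2029-03-31
Weeks to add: 4
Convert to days: 4 x 7 = 28 days
Add 28 days to 2029-03-31
Result: 2029-04-28

2029-04-28


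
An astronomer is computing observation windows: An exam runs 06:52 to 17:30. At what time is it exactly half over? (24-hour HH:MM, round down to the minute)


Start time: 06:52 = 412 minutes from midnight
End time: 17:30 = 1050 minutes from midnight
Sum: 412 + 1050 = 1462
Midpoint: 1462 / 2 = 731 minutes
Convert: 731 / 60 = 12 hours, 11 minutes
Result: 12:11

12:11


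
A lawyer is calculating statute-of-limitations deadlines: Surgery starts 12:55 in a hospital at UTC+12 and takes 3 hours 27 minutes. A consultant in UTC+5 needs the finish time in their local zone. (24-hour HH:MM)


Start: 12:55 in UTC+12
Step 1 - add duration:
  minutes: 55 + 27 = 82 (carry 1h)
  hours: 12 + 3 + 1 = 16
  end in UTC+12: 16:22
Step 2 - convert UTC+12 -> UTC+5:
  offset difference: 5 - (12) = -7 hours
  16 + (-7) = 9 -> mod 24 = 9
Result: 09:22 in UTC+5

09:22


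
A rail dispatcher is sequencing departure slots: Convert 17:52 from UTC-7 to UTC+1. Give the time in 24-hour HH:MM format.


Local time: 17:52 at UTC-7 (offset -7h)
Target zone: UTC+1 (offset 1h)
Difference: 1 - (-7) = 8 hours
Calculation: 17 + (8) = 25
Wraparound: (25) mod 24 = 1
Result: 01:52

01:52
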